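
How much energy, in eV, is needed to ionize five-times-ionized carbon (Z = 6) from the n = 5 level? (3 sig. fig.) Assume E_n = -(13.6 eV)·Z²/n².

E_n = −13.6 Z²/n² = −489.6/n² eV for Z = 6.
E_5 = −489.6/25 = −19.6 eV, so ionization (to E = 0) requires 19.6 eV.

19.6 eV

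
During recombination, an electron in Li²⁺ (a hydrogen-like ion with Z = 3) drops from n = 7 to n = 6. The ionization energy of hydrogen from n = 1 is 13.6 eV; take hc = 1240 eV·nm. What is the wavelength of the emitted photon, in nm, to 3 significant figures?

For Z = 3 the level energies scale as Z², so the effective Rydberg energy is 13.6 × 9 = 122.4 eV.
ΔE = 122.4 × (1/6² − 1/7²) = 122.4 × 0.007370 = 0.9020 eV.
λ = hc/ΔE = 1240 / 0.9020 = 1370 nm.

1370 nm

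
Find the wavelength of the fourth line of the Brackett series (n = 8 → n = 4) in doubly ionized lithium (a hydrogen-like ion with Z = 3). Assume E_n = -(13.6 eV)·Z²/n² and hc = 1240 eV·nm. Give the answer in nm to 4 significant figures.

216.1 nm

The Brackett series terminates on n_f = 4; the fourth line has n_i = 4+4 = 8.
ΔE = 122.4 × (1/4² − 1/8²) = 5.738 eV.
λ = 1240 / 5.738 = 216.1 nm.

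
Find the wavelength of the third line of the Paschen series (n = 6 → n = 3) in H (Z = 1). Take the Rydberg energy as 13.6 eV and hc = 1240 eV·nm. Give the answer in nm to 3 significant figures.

1090 nm

The Paschen series terminates on n_f = 3; the third line has n_i = 3+3 = 6.
ΔE = 13.60 × (1/3² − 1/6²) = 1.133 eV.
λ = 1240 / 1.133 = 1090 nm.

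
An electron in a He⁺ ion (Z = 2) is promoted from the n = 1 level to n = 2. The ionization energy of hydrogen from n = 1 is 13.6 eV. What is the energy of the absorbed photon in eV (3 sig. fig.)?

The Bohr energies scale as Z², so for Z = 2: E_n = −54.40/n² eV.
E_2 = −54.40/4 = −13.60 eV and E_1 = −54.40/1 = −54.40 eV.
The photon energy is |E_2 − E_1| = 40.8 eV.

40.8 eV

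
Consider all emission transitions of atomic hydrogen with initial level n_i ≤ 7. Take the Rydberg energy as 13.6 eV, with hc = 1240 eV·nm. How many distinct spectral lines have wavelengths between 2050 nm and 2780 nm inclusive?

Enumerate all n_i → n_f pairs with 1 ≤ n_f < n_i ≤ 7 and compute λ = 1240 / [13.6·1·(1/n_f² − 1/n_i²)].
Lines falling in [2050, 2780] nm: 7→4 (2166 nm), 6→4 (2626 nm).

2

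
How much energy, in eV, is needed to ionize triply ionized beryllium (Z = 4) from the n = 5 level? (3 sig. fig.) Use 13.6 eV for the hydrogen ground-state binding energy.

8.70 eV

E_n = −13.6 Z²/n² = −217.6/n² eV for Z = 4.
E_5 = −217.6/25 = −8.70 eV, so ionization (to E = 0) requires 8.70 eV.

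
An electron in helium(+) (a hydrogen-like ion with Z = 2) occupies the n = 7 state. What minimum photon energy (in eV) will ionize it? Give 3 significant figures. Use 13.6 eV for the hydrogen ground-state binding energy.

1.11 eV

E_n = −13.6 Z²/n² = −54.40/n² eV for Z = 2.
E_7 = −54.40/49 = −1.11 eV, so ionization (to E = 0) requires 1.11 eV.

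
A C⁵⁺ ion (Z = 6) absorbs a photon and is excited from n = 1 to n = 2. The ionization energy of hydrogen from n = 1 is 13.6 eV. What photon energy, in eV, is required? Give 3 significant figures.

367 eV

The Bohr energies scale as Z², so for Z = 6: E_n = −489.6/n² eV.
E_2 = −489.6/4 = −122.4 eV and E_1 = −489.6/1 = −489.6 eV.
The photon energy is |E_2 − E_1| = 367 eV.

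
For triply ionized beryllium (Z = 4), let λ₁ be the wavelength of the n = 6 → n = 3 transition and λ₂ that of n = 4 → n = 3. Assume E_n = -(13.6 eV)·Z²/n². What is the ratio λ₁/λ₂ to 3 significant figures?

0.583

λ ∝ 1/ΔE ∝ 1/(1/n_f² − 1/n_i²), and the Z² and hc factors cancel in the ratio.
λ₁/λ₂ = (1/3² − 1/4²)/(1/3² − 1/6²) = 0.04861/0.08333 = 0.583.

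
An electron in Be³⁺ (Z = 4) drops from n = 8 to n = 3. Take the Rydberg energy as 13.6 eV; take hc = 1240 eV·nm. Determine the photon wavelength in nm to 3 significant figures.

For Z = 4 the level energies scale as Z², so the effective Rydberg energy is 13.6 × 16 = 217.6 eV.
ΔE = 217.6 × (1/3² − 1/8²) = 217.6 × 0.09549 = 20.78 eV.
λ = hc/ΔE = 1240 / 20.78 = 59.7 nm.

59.7 nm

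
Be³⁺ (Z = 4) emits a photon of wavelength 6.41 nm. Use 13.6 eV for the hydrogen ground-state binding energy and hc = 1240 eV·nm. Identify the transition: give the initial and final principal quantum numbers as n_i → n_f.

The photon energy is ΔE = hc/λ = 1240 / 6.41 = 193.4 eV.
With Z = 4, ΔE = 217.6 × (1/n_f² − 1/n_i²), so 1/n_f² − 1/n_i² = 0.8890.
Trying n_f = 1 gives 1/n_i² = 0.1110, i.e. n_i ≈ 3; this pair matches.

n_i = 3, n_f = 1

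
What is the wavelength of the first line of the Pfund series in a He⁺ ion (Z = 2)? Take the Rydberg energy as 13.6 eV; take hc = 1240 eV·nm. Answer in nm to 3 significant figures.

1860 nm

The Pfund series terminates on n_f = 5; the first line has n_i = 5+1 = 6.
ΔE = 54.40 × (1/5² − 1/6²) = 0.6649 eV.
λ = 1240 / 0.6649 = 1860 nm.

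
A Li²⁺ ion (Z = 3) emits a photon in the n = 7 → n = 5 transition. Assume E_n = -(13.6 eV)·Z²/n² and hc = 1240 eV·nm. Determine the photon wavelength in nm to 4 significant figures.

517.1 nm

For Z = 3 the level energies scale as Z², so the effective Rydberg energy is 13.6 × 9 = 122.4 eV.
ΔE = 122.4 × (1/5² − 1/7²) = 122.4 × 0.01959 = 2.398 eV.
λ = hc/ΔE = 1240 / 2.398 = 517.1 nm.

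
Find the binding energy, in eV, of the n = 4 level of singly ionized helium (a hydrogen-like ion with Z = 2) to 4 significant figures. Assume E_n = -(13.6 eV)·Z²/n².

E_n = −13.6 Z²/n² = −54.40/n² eV for Z = 2.
E_4 = −54.40/16 = −3.400 eV, so ionization (to E = 0) requires 3.400 eV.

3.400 eV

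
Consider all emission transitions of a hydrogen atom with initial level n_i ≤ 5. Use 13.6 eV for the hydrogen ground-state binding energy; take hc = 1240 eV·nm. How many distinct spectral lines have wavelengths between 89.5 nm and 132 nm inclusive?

Enumerate all n_i → n_f pairs with 1 ≤ n_f < n_i ≤ 5 and compute λ = 1240 / [13.6·1·(1/n_f² − 1/n_i²)].
Lines falling in [89.5, 132] nm: 5→1 (94.98 nm), 4→1 (97.25 nm), 3→1 (102.6 nm), 2→1 (121.6 nm).

4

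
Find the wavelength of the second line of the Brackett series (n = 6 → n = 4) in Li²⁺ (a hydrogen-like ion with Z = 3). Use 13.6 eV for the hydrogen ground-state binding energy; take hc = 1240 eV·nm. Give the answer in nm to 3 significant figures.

292 nm

The Brackett series terminates on n_f = 4; the second line has n_i = 4+2 = 6.
ΔE = 122.4 × (1/4² − 1/6²) = 4.250 eV.
λ = 1240 / 4.250 = 292 nm.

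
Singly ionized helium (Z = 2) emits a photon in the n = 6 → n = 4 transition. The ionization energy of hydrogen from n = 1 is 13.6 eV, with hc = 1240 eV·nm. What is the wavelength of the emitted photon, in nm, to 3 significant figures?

For Z = 2 the level energies scale as Z², so the effective Rydberg energy is 13.6 × 4 = 54.40 eV.
ΔE = 54.40 × (1/4² − 1/6²) = 54.40 × 0.03472 = 1.889 eV.
λ = hc/ΔE = 1240 / 1.889 = 656 nm.

656 nm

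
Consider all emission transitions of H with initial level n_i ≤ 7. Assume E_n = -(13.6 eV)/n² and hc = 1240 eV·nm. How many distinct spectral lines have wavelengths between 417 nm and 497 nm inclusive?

2

Enumerate all n_i → n_f pairs with 1 ≤ n_f < n_i ≤ 7 and compute λ = 1240 / [13.6·1·(1/n_f² − 1/n_i²)].
Lines falling in [417, 497] nm: 5→2 (434.2 nm), 4→2 (486.3 nm).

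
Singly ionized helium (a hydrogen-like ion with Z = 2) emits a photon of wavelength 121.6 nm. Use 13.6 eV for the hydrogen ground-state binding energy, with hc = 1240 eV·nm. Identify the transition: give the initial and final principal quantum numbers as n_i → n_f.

The photon energy is ΔE = hc/λ = 1240 / 121.6 = 10.20 eV.
With Z = 2, ΔE = 54.40 × (1/n_f² − 1/n_i²), so 1/n_f² − 1/n_i² = 0.1875.
Trying n_f = 2 gives 1/n_i² = 0.06255, i.e. n_i ≈ 4; this pair matches.

n_i = 4, n_f = 2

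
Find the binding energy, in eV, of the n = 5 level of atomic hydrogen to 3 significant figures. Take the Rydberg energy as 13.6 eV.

E_5 = −13.60/25 = −0.544 eV, so ionization (to E = 0) requires 0.544 eV.

0.544 eV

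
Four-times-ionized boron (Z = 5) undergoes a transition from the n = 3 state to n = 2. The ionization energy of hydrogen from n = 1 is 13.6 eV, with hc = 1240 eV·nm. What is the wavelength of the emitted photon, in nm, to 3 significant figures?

26.3 nm

For Z = 5 the level energies scale as Z², so the effective Rydberg energy is 13.6 × 25 = 340.0 eV.
ΔE = 340.0 × (1/2² − 1/3²) = 340.0 × 0.1389 = 47.22 eV.
λ = hc/ΔE = 1240 / 47.22 = 26.3 nm.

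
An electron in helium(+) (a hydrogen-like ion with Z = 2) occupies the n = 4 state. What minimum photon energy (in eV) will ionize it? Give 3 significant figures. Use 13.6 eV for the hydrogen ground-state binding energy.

3.40 eV

E_n = −13.6 Z²/n² = −54.40/n² eV for Z = 2.
E_4 = −54.40/16 = −3.40 eV, so ionization (to E = 0) requires 3.40 eV.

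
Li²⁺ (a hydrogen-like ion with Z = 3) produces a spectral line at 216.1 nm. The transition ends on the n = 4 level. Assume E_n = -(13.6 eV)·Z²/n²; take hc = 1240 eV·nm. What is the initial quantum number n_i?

The photon energy is ΔE = hc/λ = 1240 / 216.1 = 5.738 eV.
With Z = 3, ΔE = 122.4 × (1/n_f² − 1/n_i²), so 1/n_f² − 1/n_i² = 0.04688.
With n_f = 4: 1/n_i² = 1/16 − 0.04688 = 0.01562, so n_i ≈ 8.00.

n_i = 8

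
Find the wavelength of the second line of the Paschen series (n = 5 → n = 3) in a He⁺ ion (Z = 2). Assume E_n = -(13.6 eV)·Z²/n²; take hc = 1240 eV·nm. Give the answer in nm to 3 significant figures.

The Paschen series terminates on n_f = 3; the second line has n_i = 3+2 = 5.
ΔE = 54.40 × (1/3² − 1/5²) = 3.868 eV.
λ = 1240 / 3.868 = 321 nm.

321 nm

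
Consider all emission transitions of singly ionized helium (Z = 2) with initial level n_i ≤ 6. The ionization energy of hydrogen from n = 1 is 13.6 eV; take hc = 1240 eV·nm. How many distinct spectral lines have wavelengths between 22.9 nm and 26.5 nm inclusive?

Enumerate all n_i → n_f pairs with 1 ≤ n_f < n_i ≤ 6 and compute λ = 1240 / [13.6·4·(1/n_f² − 1/n_i²)].
Lines falling in [22.9, 26.5] nm: 6→1 (23.45 nm), 5→1 (23.74 nm), 4→1 (24.31 nm), 3→1 (25.64 nm).

4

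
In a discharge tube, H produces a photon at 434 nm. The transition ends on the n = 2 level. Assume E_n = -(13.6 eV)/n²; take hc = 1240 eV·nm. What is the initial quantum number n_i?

n_i = 5

The photon energy is ΔE = hc/λ = 1240 / 434 = 2.857 eV.
With Z = 1, ΔE = 13.60 × (1/n_f² − 1/n_i²), so 1/n_f² − 1/n_i² = 0.2101.
With n_f = 2: 1/n_i² = 1/4 − 0.2101 = 0.03992, so n_i ≈ 5.01.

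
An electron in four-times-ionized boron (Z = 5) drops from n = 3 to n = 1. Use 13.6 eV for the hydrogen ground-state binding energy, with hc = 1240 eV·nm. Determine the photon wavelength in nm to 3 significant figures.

4.10 nm

For Z = 5 the level energies scale as Z², so the effective Rydberg energy is 13.6 × 25 = 340.0 eV.
ΔE = 340.0 × (1/1² − 1/3²) = 340.0 × 0.8889 = 302.2 eV.
λ = hc/ΔE = 1240 / 302.2 = 4.10 nm.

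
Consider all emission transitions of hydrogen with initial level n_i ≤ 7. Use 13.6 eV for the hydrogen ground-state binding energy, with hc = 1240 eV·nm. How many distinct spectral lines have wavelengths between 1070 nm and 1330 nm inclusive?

Enumerate all n_i → n_f pairs with 1 ≤ n_f < n_i ≤ 7 and compute λ = 1240 / [13.6·1·(1/n_f² − 1/n_i²)].
Lines falling in [1070, 1330] nm: 6→3 (1094 nm), 5→3 (1282 nm).

2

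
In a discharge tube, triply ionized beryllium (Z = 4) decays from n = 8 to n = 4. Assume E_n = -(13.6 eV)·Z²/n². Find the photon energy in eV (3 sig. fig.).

The Bohr energies scale as Z², so for Z = 4: E_n = −217.6/n² eV.
E_8 = −217.6/64 = −3.400 eV and E_4 = −217.6/16 = −13.60 eV.
The photon energy is |E_8 − E_4| = 10.2 eV.

10.2 eV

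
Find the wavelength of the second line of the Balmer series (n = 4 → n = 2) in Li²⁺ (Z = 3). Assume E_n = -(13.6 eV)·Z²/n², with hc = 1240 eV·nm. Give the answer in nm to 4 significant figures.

The Balmer series terminates on n_f = 2; the second line has n_i = 2+2 = 4.
ΔE = 122.4 × (1/2² − 1/4²) = 22.95 eV.
λ = 1240 / 22.95 = 54.03 nm.

54.03 nm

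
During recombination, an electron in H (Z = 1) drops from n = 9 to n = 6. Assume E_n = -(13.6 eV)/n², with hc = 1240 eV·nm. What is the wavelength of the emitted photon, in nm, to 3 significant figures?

ΔE = 13.60 × (1/6² − 1/9²) = 13.60 × 0.01543 = 0.2099 eV.
λ = hc/ΔE = 1240 / 0.2099 = 5910 nm.

5910 nm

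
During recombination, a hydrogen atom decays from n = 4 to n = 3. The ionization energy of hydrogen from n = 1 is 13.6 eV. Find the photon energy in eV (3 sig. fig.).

E_4 = −13.60/16 = −0.8500 eV and E_3 = −13.60/9 = −1.511 eV.
The photon energy is |E_4 − E_3| = 0.661 eV.

0.661 eV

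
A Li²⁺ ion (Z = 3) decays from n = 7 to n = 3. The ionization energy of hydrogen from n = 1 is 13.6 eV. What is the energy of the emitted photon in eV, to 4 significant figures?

The Bohr energies scale as Z², so for Z = 3: E_n = −122.4/n² eV.
E_7 = −122.4/49 = −2.498 eV and E_3 = −122.4/9 = −13.60 eV.
The photon energy is |E_7 − E_3| = 11.10 eV.

11.10 eV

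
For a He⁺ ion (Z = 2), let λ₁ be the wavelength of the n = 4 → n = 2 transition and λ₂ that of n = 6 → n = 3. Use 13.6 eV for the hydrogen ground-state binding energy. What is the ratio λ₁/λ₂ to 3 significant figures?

0.444

λ ∝ 1/ΔE ∝ 1/(1/n_f² − 1/n_i²), and the Z² and hc factors cancel in the ratio.
λ₁/λ₂ = (1/3² − 1/6²)/(1/2² − 1/4²) = 0.08333/0.1875 = 0.444.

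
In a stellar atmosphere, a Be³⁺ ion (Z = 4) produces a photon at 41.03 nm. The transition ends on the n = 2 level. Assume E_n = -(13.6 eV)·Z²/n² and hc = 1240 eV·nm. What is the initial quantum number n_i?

The photon energy is ΔE = hc/λ = 1240 / 41.03 = 30.22 eV.
With Z = 4, ΔE = 217.6 × (1/n_f² − 1/n_i²), so 1/n_f² − 1/n_i² = 0.1389.
With n_f = 2: 1/n_i² = 1/4 − 0.1389 = 0.1111, so n_i ≈ 3.00.

n_i = 3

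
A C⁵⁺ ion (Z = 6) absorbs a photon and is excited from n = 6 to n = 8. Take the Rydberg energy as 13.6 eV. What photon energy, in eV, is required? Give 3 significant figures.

The Bohr energies scale as Z², so for Z = 6: E_n = −489.6/n² eV.
E_8 = −489.6/64 = −7.650 eV and E_6 = −489.6/36 = −13.60 eV.
The photon energy is |E_8 − E_6| = 5.95 eV.

5.95 eV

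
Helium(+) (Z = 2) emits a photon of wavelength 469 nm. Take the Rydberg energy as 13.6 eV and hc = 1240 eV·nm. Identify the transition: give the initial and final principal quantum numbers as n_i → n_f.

The photon energy is ΔE = hc/λ = 1240 / 469 = 2.644 eV.
With Z = 2, ΔE = 54.40 × (1/n_f² − 1/n_i²), so 1/n_f² − 1/n_i² = 0.04860.
Trying n_f = 3 gives 1/n_i² = 0.06251, i.e. n_i ≈ 4; this pair matches.

n_i = 4, n_f = 3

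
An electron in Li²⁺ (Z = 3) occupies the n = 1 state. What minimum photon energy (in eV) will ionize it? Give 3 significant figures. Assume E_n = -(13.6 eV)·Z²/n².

E_n = −13.6 Z²/n² = −122.4/n² eV for Z = 3.
E_1 = −122.4/1 = −122 eV, so ionization (to E = 0) requires 122 eV.

122 eV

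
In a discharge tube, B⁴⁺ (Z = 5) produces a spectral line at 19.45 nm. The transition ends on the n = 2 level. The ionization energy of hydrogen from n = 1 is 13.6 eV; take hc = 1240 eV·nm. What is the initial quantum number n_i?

The photon energy is ΔE = hc/λ = 1240 / 19.45 = 63.75 eV.
With Z = 5, ΔE = 340.0 × (1/n_f² − 1/n_i²), so 1/n_f² − 1/n_i² = 0.1875.
With n_f = 2: 1/n_i² = 1/4 − 0.1875 = 0.06249, so n_i ≈ 4.00.

n_i = 4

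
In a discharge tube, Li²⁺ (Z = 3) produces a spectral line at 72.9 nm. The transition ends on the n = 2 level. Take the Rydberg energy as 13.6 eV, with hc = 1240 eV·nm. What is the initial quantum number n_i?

The photon energy is ΔE = hc/λ = 1240 / 72.9 = 17.01 eV.
With Z = 3, ΔE = 122.4 × (1/n_f² − 1/n_i²), so 1/n_f² − 1/n_i² = 0.1390.
With n_f = 2: 1/n_i² = 1/4 − 0.1390 = 0.1110, so n_i ≈ 3.00.

n_i = 3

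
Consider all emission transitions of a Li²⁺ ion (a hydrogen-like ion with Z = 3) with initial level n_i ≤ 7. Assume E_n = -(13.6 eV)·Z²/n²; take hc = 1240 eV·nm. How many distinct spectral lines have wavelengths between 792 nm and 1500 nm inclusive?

Enumerate all n_i → n_f pairs with 1 ≤ n_f < n_i ≤ 7 and compute λ = 1240 / [13.6·9·(1/n_f² − 1/n_i²)].
Lines falling in [792, 1500] nm: 6→5 (828.9 nm), 7→6 (1375 nm).

2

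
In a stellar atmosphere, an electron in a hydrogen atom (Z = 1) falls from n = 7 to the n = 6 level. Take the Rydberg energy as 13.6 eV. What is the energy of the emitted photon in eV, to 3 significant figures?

E_7 = −13.60/49 = −0.2776 eV and E_6 = −13.60/36 = −0.3778 eV.
The photon energy is |E_7 − E_6| = 0.100 eV.

0.100 eV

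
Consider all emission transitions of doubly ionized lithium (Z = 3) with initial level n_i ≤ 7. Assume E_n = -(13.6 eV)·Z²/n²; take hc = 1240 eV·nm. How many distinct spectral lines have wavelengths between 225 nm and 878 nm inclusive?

5

Enumerate all n_i → n_f pairs with 1 ≤ n_f < n_i ≤ 7 and compute λ = 1240 / [13.6·9·(1/n_f² − 1/n_i²)].
Lines falling in [225, 878] nm: 7→4 (240.7 nm), 6→4 (291.8 nm), 5→4 (450.3 nm), 7→5 (517.1 nm), 6→5 (828.9 nm).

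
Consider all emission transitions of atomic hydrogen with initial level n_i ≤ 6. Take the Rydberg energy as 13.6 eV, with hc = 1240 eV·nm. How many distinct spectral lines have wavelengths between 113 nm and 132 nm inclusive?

Enumerate all n_i → n_f pairs with 1 ≤ n_f < n_i ≤ 6 and compute λ = 1240 / [13.6·1·(1/n_f² − 1/n_i²)].
Lines falling in [113, 132] nm: 2→1 (121.6 nm).

1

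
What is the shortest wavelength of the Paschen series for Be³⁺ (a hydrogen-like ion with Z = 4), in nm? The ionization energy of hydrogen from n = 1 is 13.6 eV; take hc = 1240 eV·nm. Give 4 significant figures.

The Paschen series has lower level n_f = 3; the series limit corresponds to n_i → ∞.
ΔE_max = 13.6 × 16 / 3² = 24.18 eV.
λ_min = 1240 / 24.18 = 51.29 nm.

51.29 nm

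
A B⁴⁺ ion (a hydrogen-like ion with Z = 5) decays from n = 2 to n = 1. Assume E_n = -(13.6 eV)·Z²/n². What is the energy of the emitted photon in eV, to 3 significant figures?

The Bohr energies scale as Z², so for Z = 5: E_n = −340.0/n² eV.
E_2 = −340.0/4 = −85.00 eV and E_1 = −340.0/1 = −340.0 eV.
The photon energy is |E_2 − E_1| = 255 eV.

255 eV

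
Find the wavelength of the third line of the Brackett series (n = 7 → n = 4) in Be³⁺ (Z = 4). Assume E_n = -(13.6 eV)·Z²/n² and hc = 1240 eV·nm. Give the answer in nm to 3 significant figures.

The Brackett series terminates on n_f = 4; the third line has n_i = 4+3 = 7.
ΔE = 217.6 × (1/4² − 1/7²) = 9.159 eV.
λ = 1240 / 9.159 = 135 nm.

135 nm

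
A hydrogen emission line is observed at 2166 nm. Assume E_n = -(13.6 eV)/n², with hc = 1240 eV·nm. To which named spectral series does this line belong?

ΔE = 1240/2166 = 0.5725 eV.
This matches 13.6 × (1/4² − 1/7²), so n_f = 4: the Brackett series.

Brackett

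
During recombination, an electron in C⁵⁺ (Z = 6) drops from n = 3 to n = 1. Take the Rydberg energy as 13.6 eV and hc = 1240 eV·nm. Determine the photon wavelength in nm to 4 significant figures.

2.849 nm

For Z = 6 the level energies scale as Z², so the effective Rydberg energy is 13.6 × 36 = 489.6 eV.
ΔE = 489.6 × (1/1² − 1/3²) = 489.6 × 0.8889 = 435.2 eV.
λ = hc/ΔE = 1240 / 435.2 = 2.849 nm.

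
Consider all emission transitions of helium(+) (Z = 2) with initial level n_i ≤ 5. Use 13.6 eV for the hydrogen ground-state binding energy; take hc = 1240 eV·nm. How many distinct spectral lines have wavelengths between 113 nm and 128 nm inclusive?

Enumerate all n_i → n_f pairs with 1 ≤ n_f < n_i ≤ 5 and compute λ = 1240 / [13.6·4·(1/n_f² − 1/n_i²)].
Lines falling in [113, 128] nm: 4→2 (121.6 nm).

1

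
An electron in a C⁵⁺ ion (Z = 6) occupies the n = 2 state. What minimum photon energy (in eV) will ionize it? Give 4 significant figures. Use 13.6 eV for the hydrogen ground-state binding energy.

122.4 eV

E_n = −13.6 Z²/n² = −489.6/n² eV for Z = 6.
E_2 = −489.6/4 = −122.4 eV, so ionization (to E = 0) requires 122.4 eV.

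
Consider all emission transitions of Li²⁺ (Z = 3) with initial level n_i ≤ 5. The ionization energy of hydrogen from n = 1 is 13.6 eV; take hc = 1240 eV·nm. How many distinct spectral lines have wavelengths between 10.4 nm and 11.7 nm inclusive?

Enumerate all n_i → n_f pairs with 1 ≤ n_f < n_i ≤ 5 and compute λ = 1240 / [13.6·9·(1/n_f² − 1/n_i²)].
Lines falling in [10.4, 11.7] nm: 5→1 (10.55 nm), 4→1 (10.81 nm), 3→1 (11.40 nm).

3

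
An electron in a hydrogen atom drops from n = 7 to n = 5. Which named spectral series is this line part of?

Pfund

The series is set by the lower level: n_f = 5 is the Pfund series.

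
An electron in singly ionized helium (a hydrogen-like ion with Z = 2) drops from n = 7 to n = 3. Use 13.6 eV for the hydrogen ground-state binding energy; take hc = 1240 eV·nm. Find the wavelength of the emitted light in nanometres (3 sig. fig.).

251 nm

For Z = 2 the level energies scale as Z², so the effective Rydberg energy is 13.6 × 4 = 54.40 eV.
ΔE = 54.40 × (1/3² − 1/7²) = 54.40 × 0.09070 = 4.934 eV.
λ = hc/ΔE = 1240 / 4.934 = 251 nm.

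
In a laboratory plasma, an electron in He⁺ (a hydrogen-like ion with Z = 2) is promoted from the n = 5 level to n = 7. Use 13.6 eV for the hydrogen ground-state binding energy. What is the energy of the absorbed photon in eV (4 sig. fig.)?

The Bohr energies scale as Z², so for Z = 2: E_n = −54.40/n² eV.
E_7 = −54.40/49 = −1.110 eV and E_5 = −54.40/25 = −2.176 eV.
The photon energy is |E_7 − E_5| = 1.066 eV.

1.066 eV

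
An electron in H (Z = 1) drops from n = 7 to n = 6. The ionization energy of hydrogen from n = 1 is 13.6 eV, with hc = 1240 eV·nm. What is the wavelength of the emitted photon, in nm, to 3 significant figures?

12400 nm

ΔE = 13.60 × (1/6² − 1/7²) = 13.60 × 0.007370 = 0.1002 eV.
λ = hc/ΔE = 1240 / 0.1002 = 12400 nm.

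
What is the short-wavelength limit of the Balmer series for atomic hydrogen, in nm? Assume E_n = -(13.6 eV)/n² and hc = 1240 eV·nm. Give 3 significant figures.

365 nm

The Balmer series has lower level n_f = 2; the series limit corresponds to n_i → ∞.
ΔE_max = 13.6 × 1 / 2² = 3.400 eV.
λ_min = 1240 / 3.400 = 365 nm.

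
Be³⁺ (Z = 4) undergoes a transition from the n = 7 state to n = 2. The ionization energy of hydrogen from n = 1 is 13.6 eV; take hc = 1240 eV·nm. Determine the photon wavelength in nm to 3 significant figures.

For Z = 4 the level energies scale as Z², so the effective Rydberg energy is 13.6 × 16 = 217.6 eV.
ΔE = 217.6 × (1/2² − 1/7²) = 217.6 × 0.2296 = 49.96 eV.
λ = hc/ΔE = 1240 / 49.96 = 24.8 nm.

24.8 nm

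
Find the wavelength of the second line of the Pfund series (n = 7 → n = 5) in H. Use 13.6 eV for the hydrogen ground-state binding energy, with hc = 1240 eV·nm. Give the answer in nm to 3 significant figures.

4650 nm

The Pfund series terminates on n_f = 5; the second line has n_i = 5+2 = 7.
ΔE = 13.60 × (1/5² − 1/7²) = 0.2664 eV.
λ = 1240 / 0.2664 = 4650 nm.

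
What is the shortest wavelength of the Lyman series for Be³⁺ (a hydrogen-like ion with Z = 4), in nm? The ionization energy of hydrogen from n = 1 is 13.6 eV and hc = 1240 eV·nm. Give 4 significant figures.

5.699 nm

The Lyman series has lower level n_f = 1; the series limit corresponds to n_i → ∞.
ΔE_max = 13.6 × 16 / 1² = 217.6 eV.
λ_min = 1240 / 217.6 = 5.699 nm.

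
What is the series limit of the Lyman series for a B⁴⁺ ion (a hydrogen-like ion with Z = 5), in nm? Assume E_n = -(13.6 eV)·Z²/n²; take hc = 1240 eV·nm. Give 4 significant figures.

The Lyman series has lower level n_f = 1; the series limit corresponds to n_i → ∞.
ΔE_max = 13.6 × 25 / 1² = 340.0 eV.
λ_min = 1240 / 340.0 = 3.647 nm.

3.647 nm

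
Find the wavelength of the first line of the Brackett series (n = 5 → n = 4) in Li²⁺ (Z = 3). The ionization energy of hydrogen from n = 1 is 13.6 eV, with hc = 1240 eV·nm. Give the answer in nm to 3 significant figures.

450 nm

The Brackett series terminates on n_f = 4; the first line has n_i = 4+1 = 5.
ΔE = 122.4 × (1/4² − 1/5²) = 2.754 eV.
λ = 1240 / 2.754 = 450 nm.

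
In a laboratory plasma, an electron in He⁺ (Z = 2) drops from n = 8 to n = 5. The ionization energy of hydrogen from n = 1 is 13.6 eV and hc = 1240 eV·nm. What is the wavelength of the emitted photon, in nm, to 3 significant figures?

935 nm

For Z = 2 the level energies scale as Z², so the effective Rydberg energy is 13.6 × 4 = 54.40 eV.
ΔE = 54.40 × (1/5² − 1/8²) = 54.40 × 0.02438 = 1.326 eV.
λ = hc/ΔE = 1240 / 1.326 = 935 nm.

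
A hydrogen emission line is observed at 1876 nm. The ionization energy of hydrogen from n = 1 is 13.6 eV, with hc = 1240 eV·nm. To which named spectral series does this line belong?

Paschen

ΔE = 1240/1876 = 0.6610 eV.
This matches 13.6 × (1/3² − 1/4²), so n_f = 3: the Paschen series.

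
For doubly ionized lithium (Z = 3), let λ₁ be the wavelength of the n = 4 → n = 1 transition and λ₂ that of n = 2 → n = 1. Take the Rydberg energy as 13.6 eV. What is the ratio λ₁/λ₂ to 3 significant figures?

λ ∝ 1/ΔE ∝ 1/(1/n_f² − 1/n_i²), and the Z² and hc factors cancel in the ratio.
λ₁/λ₂ = (1/1² − 1/2²)/(1/1² − 1/4²) = 0.7500/0.9375 = 0.800.

0.800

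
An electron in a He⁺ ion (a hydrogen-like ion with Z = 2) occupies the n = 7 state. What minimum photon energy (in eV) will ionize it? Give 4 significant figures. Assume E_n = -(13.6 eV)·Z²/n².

E_n = −13.6 Z²/n² = −54.40/n² eV for Z = 2.
E_7 = −54.40/49 = −1.110 eV, so ionization (to E = 0) requires 1.110 eV.

1.110 eV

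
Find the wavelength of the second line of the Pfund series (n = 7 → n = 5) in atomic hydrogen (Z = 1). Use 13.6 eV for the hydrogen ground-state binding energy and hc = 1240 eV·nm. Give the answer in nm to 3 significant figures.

The Pfund series terminates on n_f = 5; the second line has n_i = 5+2 = 7.
ΔE = 13.60 × (1/5² − 1/7²) = 0.2664 eV.
λ = 1240 / 0.2664 = 4650 nm.

4650 nm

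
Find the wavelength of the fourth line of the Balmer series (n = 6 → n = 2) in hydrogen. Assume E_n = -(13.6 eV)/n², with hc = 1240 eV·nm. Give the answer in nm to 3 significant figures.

The Balmer series terminates on n_f = 2; the fourth line has n_i = 2+4 = 6.
ΔE = 13.60 × (1/2² − 1/6²) = 3.022 eV.
λ = 1240 / 3.022 = 410 nm.

410 nm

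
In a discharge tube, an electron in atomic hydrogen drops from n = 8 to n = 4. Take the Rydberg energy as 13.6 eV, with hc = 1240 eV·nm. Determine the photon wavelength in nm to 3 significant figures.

1950 nm

ΔE = 13.60 × (1/4² − 1/8²) = 13.60 × 0.04688 = 0.6375 eV.
λ = hc/ΔE = 1240 / 0.6375 = 1950 nm.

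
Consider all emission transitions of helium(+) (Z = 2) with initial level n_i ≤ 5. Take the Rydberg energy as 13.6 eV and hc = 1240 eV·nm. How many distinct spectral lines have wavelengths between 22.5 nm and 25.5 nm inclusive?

2

Enumerate all n_i → n_f pairs with 1 ≤ n_f < n_i ≤ 5 and compute λ = 1240 / [13.6·4·(1/n_f² − 1/n_i²)].
Lines falling in [22.5, 25.5] nm: 5→1 (23.74 nm), 4→1 (24.31 nm).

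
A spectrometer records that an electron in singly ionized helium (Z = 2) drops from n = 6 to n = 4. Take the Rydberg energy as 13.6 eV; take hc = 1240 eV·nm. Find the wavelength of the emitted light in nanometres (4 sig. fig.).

For Z = 2 the level energies scale as Z², so the effective Rydberg energy is 13.6 × 4 = 54.40 eV.
ΔE = 54.40 × (1/4² − 1/6²) = 54.40 × 0.03472 = 1.889 eV.
λ = hc/ΔE = 1240 / 1.889 = 656.5 nm.

656.5 nm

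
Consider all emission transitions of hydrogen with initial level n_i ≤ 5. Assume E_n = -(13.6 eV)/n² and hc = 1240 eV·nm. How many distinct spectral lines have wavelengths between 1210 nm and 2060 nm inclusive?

2

Enumerate all n_i → n_f pairs with 1 ≤ n_f < n_i ≤ 5 and compute λ = 1240 / [13.6·1·(1/n_f² − 1/n_i²)].
Lines falling in [1210, 2060] nm: 5→3 (1282 nm), 4→3 (1876 nm).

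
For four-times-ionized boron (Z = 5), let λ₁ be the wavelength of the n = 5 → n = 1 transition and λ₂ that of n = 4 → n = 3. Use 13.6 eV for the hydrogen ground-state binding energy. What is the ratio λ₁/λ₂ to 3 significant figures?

0.0506

λ ∝ 1/ΔE ∝ 1/(1/n_f² − 1/n_i²), and the Z² and hc factors cancel in the ratio.
λ₁/λ₂ = (1/3² − 1/4²)/(1/1² − 1/5²) = 0.04861/0.9600 = 0.0506.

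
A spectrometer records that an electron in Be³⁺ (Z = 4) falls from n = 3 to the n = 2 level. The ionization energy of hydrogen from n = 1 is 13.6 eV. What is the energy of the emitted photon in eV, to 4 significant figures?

30.22 eV

The Bohr energies scale as Z², so for Z = 4: E_n = −217.6/n² eV.
E_3 = −217.6/9 = −24.18 eV and E_2 = −217.6/4 = −54.40 eV.
The photon energy is |E_3 − E_2| = 30.22 eV.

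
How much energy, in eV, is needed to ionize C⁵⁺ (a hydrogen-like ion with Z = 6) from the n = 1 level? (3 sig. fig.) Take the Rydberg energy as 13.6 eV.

490 eV

E_n = −13.6 Z²/n² = −489.6/n² eV for Z = 6.
E_1 = −489.6/1 = −490 eV, so ionization (to E = 0) requires 490 eV.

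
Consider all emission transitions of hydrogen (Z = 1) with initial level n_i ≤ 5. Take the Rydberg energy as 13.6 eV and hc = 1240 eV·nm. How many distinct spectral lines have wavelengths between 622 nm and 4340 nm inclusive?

4

Enumerate all n_i → n_f pairs with 1 ≤ n_f < n_i ≤ 5 and compute λ = 1240 / [13.6·1·(1/n_f² − 1/n_i²)].
Lines falling in [622, 4340] nm: 3→2 (656.5 nm), 5→3 (1282 nm), 4→3 (1876 nm), 5→4 (4052 nm).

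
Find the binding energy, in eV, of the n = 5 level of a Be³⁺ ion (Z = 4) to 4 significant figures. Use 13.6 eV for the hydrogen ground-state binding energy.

8.704 eV

E_n = −13.6 Z²/n² = −217.6/n² eV for Z = 4.
E_5 = −217.6/25 = −8.704 eV, so ionization (to E = 0) requires 8.704 eV.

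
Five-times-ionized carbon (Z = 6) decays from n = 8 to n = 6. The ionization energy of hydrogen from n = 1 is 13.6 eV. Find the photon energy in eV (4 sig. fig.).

5.950 eV

The Bohr energies scale as Z², so for Z = 6: E_n = −489.6/n² eV.
E_8 = −489.6/64 = −7.650 eV and E_6 = −489.6/36 = −13.60 eV.
The photon energy is |E_8 − E_6| = 5.950 eV.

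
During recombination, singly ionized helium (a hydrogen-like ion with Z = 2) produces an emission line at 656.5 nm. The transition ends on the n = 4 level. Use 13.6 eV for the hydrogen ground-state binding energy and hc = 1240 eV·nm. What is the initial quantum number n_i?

n_i = 6

The photon energy is ΔE = hc/λ = 1240 / 656.5 = 1.889 eV.
With Z = 2, ΔE = 54.40 × (1/n_f² − 1/n_i²), so 1/n_f² − 1/n_i² = 0.03472.
With n_f = 4: 1/n_i² = 1/16 − 0.03472 = 0.02778, so n_i ≈ 6.00.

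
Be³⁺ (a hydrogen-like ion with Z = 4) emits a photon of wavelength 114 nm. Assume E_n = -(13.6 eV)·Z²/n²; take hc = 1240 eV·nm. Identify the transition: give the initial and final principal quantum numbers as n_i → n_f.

The photon energy is ΔE = hc/λ = 1240 / 114 = 10.88 eV.
With Z = 4, ΔE = 217.6 × (1/n_f² − 1/n_i²), so 1/n_f² − 1/n_i² = 0.04999.
Trying n_f = 4 gives 1/n_i² = 0.01251, i.e. n_i ≈ 9; this pair matches.

n_i = 9, n_f = 4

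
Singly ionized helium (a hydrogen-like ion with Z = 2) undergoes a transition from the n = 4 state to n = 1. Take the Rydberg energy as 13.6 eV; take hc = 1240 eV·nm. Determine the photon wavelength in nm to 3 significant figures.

For Z = 2 the level energies scale as Z², so the effective Rydberg energy is 13.6 × 4 = 54.40 eV.
ΔE = 54.40 × (1/1² − 1/4²) = 54.40 × 0.9375 = 51.00 eV.
λ = hc/ΔE = 1240 / 51.00 = 24.3 nm.

24.3 nm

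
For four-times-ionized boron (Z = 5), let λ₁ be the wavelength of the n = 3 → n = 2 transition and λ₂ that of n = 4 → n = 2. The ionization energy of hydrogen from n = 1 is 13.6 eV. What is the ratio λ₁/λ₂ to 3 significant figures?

λ ∝ 1/ΔE ∝ 1/(1/n_f² − 1/n_i²), and the Z² and hc factors cancel in the ratio.
λ₁/λ₂ = (1/2² − 1/4²)/(1/2² − 1/3²) = 0.1875/0.1389 = 1.35.

1.35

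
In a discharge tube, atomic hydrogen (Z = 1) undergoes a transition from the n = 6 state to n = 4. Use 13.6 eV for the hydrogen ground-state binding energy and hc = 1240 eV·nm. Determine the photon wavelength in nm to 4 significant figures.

ΔE = 13.60 × (1/4² − 1/6²) = 13.60 × 0.03472 = 0.4722 eV.
λ = hc/ΔE = 1240 / 0.4722 = 2626 nm.

2626 nm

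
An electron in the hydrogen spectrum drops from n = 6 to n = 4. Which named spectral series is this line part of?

Brackett

The series is set by the lower level: n_f = 4 is the Brackett series.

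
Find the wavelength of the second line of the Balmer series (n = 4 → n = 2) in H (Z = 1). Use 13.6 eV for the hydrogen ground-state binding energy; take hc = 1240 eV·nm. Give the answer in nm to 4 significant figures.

The Balmer series terminates on n_f = 2; the second line has n_i = 2+2 = 4.
ΔE = 13.60 × (1/2² − 1/4²) = 2.550 eV.
λ = 1240 / 2.550 = 486.3 nm.

486.3 nm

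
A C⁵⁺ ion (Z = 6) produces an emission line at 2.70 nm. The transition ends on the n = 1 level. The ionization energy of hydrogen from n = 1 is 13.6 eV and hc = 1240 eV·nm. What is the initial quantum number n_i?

The photon energy is ΔE = hc/λ = 1240 / 2.70 = 459.3 eV.
With Z = 6, ΔE = 489.6 × (1/n_f² − 1/n_i²), so 1/n_f² − 1/n_i² = 0.9380.
With n_f = 1: 1/n_i² = 1/1 − 0.9380 = 0.06197, so n_i ≈ 4.02.

n_i = 4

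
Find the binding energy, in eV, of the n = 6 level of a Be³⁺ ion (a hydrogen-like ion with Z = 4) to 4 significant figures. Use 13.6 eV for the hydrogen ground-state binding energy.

E_n = −13.6 Z²/n² = −217.6/n² eV for Z = 4.
E_6 = −217.6/36 = −6.044 eV, so ionization (to E = 0) requires 6.044 eV.

6.044 eV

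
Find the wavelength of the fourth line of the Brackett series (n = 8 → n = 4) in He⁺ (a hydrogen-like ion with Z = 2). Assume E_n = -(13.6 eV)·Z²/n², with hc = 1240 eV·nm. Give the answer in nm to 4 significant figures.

The Brackett series terminates on n_f = 4; the fourth line has n_i = 4+4 = 8.
ΔE = 54.40 × (1/4² − 1/8²) = 2.550 eV.
λ = 1240 / 2.550 = 486.3 nm.

486.3 nm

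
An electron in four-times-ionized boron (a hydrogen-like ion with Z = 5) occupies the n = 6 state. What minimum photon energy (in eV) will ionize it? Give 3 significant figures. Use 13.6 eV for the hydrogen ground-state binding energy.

9.44 eV

E_n = −13.6 Z²/n² = −340.0/n² eV for Z = 5.
E_6 = −340.0/36 = −9.44 eV, so ionization (to E = 0) requires 9.44 eV.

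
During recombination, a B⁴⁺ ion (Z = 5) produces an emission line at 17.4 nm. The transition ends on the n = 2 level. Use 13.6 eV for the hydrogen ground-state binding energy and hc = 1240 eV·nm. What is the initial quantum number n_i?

The photon energy is ΔE = hc/λ = 1240 / 17.4 = 71.26 eV.
With Z = 5, ΔE = 340.0 × (1/n_f² − 1/n_i²), so 1/n_f² − 1/n_i² = 0.2096.
With n_f = 2: 1/n_i² = 1/4 − 0.2096 = 0.04040, so n_i ≈ 4.98.

n_i = 5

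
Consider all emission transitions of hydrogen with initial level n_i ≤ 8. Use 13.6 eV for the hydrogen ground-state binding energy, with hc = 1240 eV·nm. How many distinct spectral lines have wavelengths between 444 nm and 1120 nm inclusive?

5

Enumerate all n_i → n_f pairs with 1 ≤ n_f < n_i ≤ 8 and compute λ = 1240 / [13.6·1·(1/n_f² − 1/n_i²)].
Lines falling in [444, 1120] nm: 4→2 (486.3 nm), 3→2 (656.5 nm), 8→3 (954.9 nm), 7→3 (1005 nm), 6→3 (1094 nm).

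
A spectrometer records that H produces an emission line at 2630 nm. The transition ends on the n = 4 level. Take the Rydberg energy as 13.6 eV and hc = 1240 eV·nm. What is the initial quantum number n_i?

n_i = 6

The photon energy is ΔE = hc/λ = 1240 / 2630 = 0.4715 eV.
With Z = 1, ΔE = 13.60 × (1/n_f² − 1/n_i²), so 1/n_f² − 1/n_i² = 0.03467.
With n_f = 4: 1/n_i² = 1/16 − 0.03467 = 0.02783, so n_i ≈ 5.99.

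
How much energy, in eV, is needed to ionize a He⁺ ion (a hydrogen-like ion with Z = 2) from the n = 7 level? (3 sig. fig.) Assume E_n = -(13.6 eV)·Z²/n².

E_n = −13.6 Z²/n² = −54.40/n² eV for Z = 2.
E_7 = −54.40/49 = −1.11 eV, so ionization (to E = 0) requires 1.11 eV.

1.11 eV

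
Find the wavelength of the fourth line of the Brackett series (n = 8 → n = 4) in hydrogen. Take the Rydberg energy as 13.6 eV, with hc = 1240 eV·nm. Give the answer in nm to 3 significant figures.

The Brackett series terminates on n_f = 4; the fourth line has n_i = 4+4 = 8.
ΔE = 13.60 × (1/4² − 1/8²) = 0.6375 eV.
λ = 1240 / 0.6375 = 1950 nm.

1950 nm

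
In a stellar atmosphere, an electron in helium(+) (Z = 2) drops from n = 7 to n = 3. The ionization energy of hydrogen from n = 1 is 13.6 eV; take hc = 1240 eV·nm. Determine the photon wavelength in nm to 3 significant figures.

251 nm

For Z = 2 the level energies scale as Z², so the effective Rydberg energy is 13.6 × 4 = 54.40 eV.
ΔE = 54.40 × (1/3² − 1/7²) = 54.40 × 0.09070 = 4.934 eV.
λ = hc/ΔE = 1240 / 4.934 = 251 nm.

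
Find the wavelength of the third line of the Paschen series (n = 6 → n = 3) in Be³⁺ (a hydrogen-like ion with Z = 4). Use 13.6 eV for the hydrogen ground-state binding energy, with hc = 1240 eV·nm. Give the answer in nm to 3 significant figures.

68.4 nm

The Paschen series terminates on n_f = 3; the third line has n_i = 3+3 = 6.
ΔE = 217.6 × (1/3² − 1/6²) = 18.13 eV.
λ = 1240 / 18.13 = 68.4 nm.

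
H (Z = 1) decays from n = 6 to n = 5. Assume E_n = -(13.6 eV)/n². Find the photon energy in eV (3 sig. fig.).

0.166 eV

E_6 = −13.60/36 = −0.3778 eV and E_5 = −13.60/25 = −0.5440 eV.
The photon energy is |E_6 − E_5| = 0.166 eV.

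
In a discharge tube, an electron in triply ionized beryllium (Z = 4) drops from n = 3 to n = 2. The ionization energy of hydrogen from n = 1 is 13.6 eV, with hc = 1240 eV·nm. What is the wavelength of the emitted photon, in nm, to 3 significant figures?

41.0 nm

For Z = 4 the level energies scale as Z², so the effective Rydberg energy is 13.6 × 16 = 217.6 eV.
ΔE = 217.6 × (1/2² − 1/3²) = 217.6 × 0.1389 = 30.22 eV.
λ = hc/ΔE = 1240 / 30.22 = 41.0 nm.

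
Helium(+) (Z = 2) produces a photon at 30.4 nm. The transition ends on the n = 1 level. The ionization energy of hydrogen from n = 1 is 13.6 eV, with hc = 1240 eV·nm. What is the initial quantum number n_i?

The photon energy is ΔE = hc/λ = 1240 / 30.4 = 40.79 eV.
With Z = 2, ΔE = 54.40 × (1/n_f² − 1/n_i²), so 1/n_f² − 1/n_i² = 0.7498.
With n_f = 1: 1/n_i² = 1/1 − 0.7498 = 0.2502, so n_i ≈ 2.00.

n_i = 2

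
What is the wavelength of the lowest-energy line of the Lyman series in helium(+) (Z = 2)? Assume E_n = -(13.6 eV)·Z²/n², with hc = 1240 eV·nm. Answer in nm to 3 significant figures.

The Lyman series terminates on n_f = 1; the first line has n_i = 1+1 = 2.
ΔE = 54.40 × (1/1² − 1/2²) = 40.80 eV.
λ = 1240 / 40.80 = 30.4 nm.

30.4 nm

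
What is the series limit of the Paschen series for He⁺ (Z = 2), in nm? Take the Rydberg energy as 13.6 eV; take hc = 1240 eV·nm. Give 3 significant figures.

205 nm

The Paschen series has lower level n_f = 3; the series limit corresponds to n_i → ∞.
ΔE_max = 13.6 × 4 / 3² = 6.044 eV.
λ_min = 1240 / 6.044 = 205 nm.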